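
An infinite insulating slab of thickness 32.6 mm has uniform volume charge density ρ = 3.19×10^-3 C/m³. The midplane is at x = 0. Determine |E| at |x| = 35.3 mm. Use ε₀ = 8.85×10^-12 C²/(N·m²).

|E| = 5.88e6 N/C

The point |x| = 35.3 mm lies outside the slab (half-thickness 0.0163 m). A symmetric pillbox spanning the full slab encloses Q_enc = ρ·d·A.
Flux = 2EA ⇒ E = |ρ|d/(2ε₀), independent of distance outside.
E = (3.19e-3)(0.0326)/(2·8.85×10^-12) = 5.88e6 N/C.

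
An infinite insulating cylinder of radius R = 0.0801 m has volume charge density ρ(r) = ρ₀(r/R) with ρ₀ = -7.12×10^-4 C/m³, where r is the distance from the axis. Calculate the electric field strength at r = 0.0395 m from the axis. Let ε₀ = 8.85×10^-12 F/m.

E = 5.22×10^5 N/C

Coaxial Gaussian cylinder, radius r = 0.0395 m, length L (r < R).
λ_enc = ∫₀^r ρ(r')·2πr' dr' = (2πρ₀/R)·r^3/3 = -1.147×10^-6 C/m.
Applying ∮E·dA = Q_enc/ε₀ with the end caps contributing no flux:
E = |λ_enc|/(2πε₀r) = (1.147e-6)/(2π·8.85×10^-12·0.0395) = 5.22×10^5 N/C.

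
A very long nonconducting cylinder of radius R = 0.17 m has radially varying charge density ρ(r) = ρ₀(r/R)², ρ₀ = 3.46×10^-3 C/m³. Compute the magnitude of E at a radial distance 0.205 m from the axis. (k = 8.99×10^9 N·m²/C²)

1.38e7 N/C

Take a coaxial cylindrical Gaussian surface of radius r = 0.205 m and length L (r > R, full charge per length enclosed).
λ_enc = 2π ∫₀^R ρ₀(r'/R)^2 r' dr' = 2πρ₀R²/4 = 1.571×10^-4 C/m.
Applying ∮E·dA = Q_enc/ε₀ with the end caps contributing no flux:
E = 2k|λ_enc|/r = 2(8.99×10^9)(1.571e-4)/(0.205) = 1.38e7 N/C.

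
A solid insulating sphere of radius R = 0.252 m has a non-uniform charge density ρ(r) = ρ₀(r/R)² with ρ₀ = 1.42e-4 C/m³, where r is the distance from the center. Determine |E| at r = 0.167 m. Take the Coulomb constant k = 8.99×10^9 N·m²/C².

E ≈ 2.35×10^5 N/C

Symmetry ⇒ E = E(r) r̂. Gaussian sphere of radius r = 0.167 m (r < R).
Q_enc = ∫₀^r ρ(r')·4πr'² dr' = (4πρ₀/R²) ∫₀^r r'^4 dr' = 4πρ₀ r^5/(5·R²) = 7.30×10^-7 C.
Applying ∮E·dA = Q_enc/ε₀ with Φ = E(4πr²):
E = k|Q_enc|/r² = (8.99×10^9)(7.30×10^-7)/(0.167)² = 2.35e5 N/C.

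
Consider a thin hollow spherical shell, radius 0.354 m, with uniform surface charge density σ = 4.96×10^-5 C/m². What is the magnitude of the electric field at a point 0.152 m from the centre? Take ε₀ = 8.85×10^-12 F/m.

|E| = 0 N/C

By spherical symmetry E is radial; choose a Gaussian sphere of radius r = 0.152 m (inside the shell, r < 0.354 m).
All the charge is outside the Gaussian surface: Q_enc = 0, hence E = 0 everywhere inside the shell.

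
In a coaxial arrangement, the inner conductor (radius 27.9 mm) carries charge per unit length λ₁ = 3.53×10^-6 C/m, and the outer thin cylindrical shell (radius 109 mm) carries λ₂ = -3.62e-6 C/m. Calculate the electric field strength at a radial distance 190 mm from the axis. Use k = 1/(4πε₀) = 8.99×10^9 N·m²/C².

Coaxial Gaussian cylinder, radius r = 190 mm, length L (r > 109 mm, enclosing both).
λ_enc = λ₁ + λ₂ = (3.53×10^-6) + (-3.62×10^-6) = -9.00×10^-8 C/m.
Since E is radial and uniform over the curved surface, Φ = E·2πrL = Q_enc/ε₀ = λ_enc L/ε₀.
E = 2k|λ_enc|/r = 2(8.99×10^9)(9.00e-8)/(0.19) = 8.52e3 N/C.

E ≈ 8.52e3 N/C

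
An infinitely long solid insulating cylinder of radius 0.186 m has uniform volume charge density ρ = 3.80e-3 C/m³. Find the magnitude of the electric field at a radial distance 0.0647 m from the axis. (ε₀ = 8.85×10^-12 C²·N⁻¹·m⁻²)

Coaxial Gaussian cylinder, radius r = 0.0647 m, length L (r < R).
Enclosed charge per unit length: λ_enc = ρ·πr² = (3.80×10^-3)π(0.0647)² = 4.997×10^-5 C/m.
Gauss's law: E·2πrL = λ_enc L/ε₀.
E = |λ_enc|/(2πε₀r) = (4.997e-5)/(2π·8.85×10^-12·0.0647) = 1.39×10^7 N/C.

|E| ≈ 1.39×10^7 N/C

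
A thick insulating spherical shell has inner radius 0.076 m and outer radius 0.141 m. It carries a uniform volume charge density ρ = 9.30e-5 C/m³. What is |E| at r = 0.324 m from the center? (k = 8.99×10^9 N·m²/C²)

Use a concentric Gaussian sphere at r = 0.324 m (r > 0.141 m, enclosing the whole shell).
Q_enc = ρ·(4π/3)(b³ − a³) = (9.30×10^-5)·(4π/3)·((0.141)³ − (0.076)³) = 9.21×10^-7 C.
By Gauss's law, ∮E·dA = E·4πr² = Q_enc/ε₀.
E = k|Q_enc|/r² = (8.99×10^9)(9.21×10^-7)/(0.324)² = 7.89e4 N/C.

7.89×10^4 N/C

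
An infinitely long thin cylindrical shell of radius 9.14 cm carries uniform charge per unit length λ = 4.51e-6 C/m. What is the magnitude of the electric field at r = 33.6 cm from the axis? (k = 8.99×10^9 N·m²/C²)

Choose a coaxial cylinder of radius r = 33.6 cm (arbitrary length L) as the Gaussian surface (r > 9.14 cm).
The full line charge is enclosed: λ_enc = 4.51e-6 C/m.
Gauss's law: E·2πrL = λ_enc L/ε₀.
E = 2k|λ_enc|/r = 2(8.99×10^9)(4.51e-6)/(0.336) = 2.41×10^5 N/C.

E = 2.41×10^5 N/C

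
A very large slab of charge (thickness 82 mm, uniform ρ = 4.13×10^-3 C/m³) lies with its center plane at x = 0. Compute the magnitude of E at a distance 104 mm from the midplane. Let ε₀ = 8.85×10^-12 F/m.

E = 1.91×10^7 N/C

The point |x| = 104 mm lies outside the slab (half-thickness 0.041 m). A symmetric pillbox spanning the full slab encloses Q_enc = ρ·d·A.
Flux = 2EA ⇒ E = |ρ|d/(2ε₀), independent of distance outside.
E = (4.13e-3)(0.082)/(2·8.85×10^-12) = 1.91e7 N/C.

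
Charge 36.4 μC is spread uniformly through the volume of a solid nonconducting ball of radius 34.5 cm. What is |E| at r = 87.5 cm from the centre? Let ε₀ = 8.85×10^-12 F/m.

|E| ≈ 4.27×10^5 N/C

Use a concentric Gaussian sphere at r = 87.5 cm (r > R, so the entire charge is enclosed).
Q_enc = 36.4 μC = 3.64×10^-5 C.
By Gauss's law, ∮E·dA = E·4πr² = Q_enc/ε₀.
E = |Q_enc|/(4πε₀r²) = (3.64×10^-5)/(4π·8.85×10^-12·(0.875)²) = 4.27×10^5 N/C.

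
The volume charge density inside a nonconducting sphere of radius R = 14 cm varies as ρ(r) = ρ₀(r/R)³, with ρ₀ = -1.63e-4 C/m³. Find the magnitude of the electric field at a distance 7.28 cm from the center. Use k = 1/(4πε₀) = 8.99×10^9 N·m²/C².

|E| = 3.14e4 N/C

Symmetry ⇒ E = E(r) r̂. Gaussian sphere of radius r = 7.28 cm (r < R).
Integrate the density: Q_enc = 4π ∫₀^r ρ₀(r'/R)^3 r'² dr' = 4πρ₀ r^6/(6·R³) = -1.852×10^-8 C.
Gauss's law: E·4πr² = Q_enc/ε₀.
E = k|Q_enc|/r² = (8.99×10^9)(1.852×10^-8)/(0.0728)² = 3.14×10^4 N/C.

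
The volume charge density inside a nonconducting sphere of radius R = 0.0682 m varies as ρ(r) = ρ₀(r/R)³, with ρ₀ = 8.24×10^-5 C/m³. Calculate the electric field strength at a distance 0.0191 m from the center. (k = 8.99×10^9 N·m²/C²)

Use a concentric Gaussian sphere at r = 0.0191 m (r < R).
Integrate the density: Q_enc = 4π ∫₀^r ρ₀(r'/R)^3 r'² dr' = 4πρ₀ r^6/(6·R³) = 2.641×10^-11 C.
Since E is radial and uniform over the Gaussian sphere, Φ = E·4πr² = Q_enc/ε₀.
E = k|Q_enc|/r² = (8.99×10^9)(2.641×10^-11)/(0.0191)² = 651 N/C.

|E| = 651 V/m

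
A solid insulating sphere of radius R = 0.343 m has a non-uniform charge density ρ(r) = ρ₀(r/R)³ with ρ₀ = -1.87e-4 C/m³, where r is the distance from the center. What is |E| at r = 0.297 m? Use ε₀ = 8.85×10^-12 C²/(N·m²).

By spherical symmetry E is radial; choose a Gaussian sphere of radius r = 0.297 m (r < R).
Q_enc = ∫₀^r ρ(r')·4πr'² dr' = (4πρ₀/R³) ∫₀^r r'^5 dr' = 4πρ₀ r^6/(6·R³) = -6.661×10^-6 C.
Gauss's law: E·4πr² = Q_enc/ε₀.
E = |Q_enc|/(4πε₀r²) = (6.661e-6)/(4π·8.85×10^-12·(0.297)²) = 6.79×10^5 N/C.

|E| = 6.79e5 N/C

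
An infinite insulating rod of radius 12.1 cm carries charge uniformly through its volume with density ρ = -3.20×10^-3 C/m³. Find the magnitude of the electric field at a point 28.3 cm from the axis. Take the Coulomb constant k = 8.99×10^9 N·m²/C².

E = 9.35×10^6 N/C

By cylindrical symmetry E is radial; use a coaxial Gaussian cylinder of radius 28.3 cm and length L (r > 12.1 cm, full cross-section enclosed).
λ_enc = ρ·πR² = (-3.20×10^-3)π(0.121)² = -1.472×10^-4 C/m.
Applying ∮E·dA = Q_enc/ε₀ with the end caps contributing no flux:
E = 2k|λ_enc|/r = 2(8.99×10^9)(1.472×10^-4)/(0.283) = 9.35×10^6 N/C.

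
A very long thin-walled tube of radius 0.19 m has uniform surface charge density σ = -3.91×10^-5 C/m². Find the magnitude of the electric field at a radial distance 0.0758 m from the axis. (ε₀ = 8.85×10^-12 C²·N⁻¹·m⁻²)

Choose a coaxial cylinder of radius r = 0.0758 m (arbitrary length L) as the Gaussian surface (r < 0.19 m, inside the shell).
No charge is enclosed, so Gauss's law gives E·2πrL = 0 ⇒ E = 0.

E = 0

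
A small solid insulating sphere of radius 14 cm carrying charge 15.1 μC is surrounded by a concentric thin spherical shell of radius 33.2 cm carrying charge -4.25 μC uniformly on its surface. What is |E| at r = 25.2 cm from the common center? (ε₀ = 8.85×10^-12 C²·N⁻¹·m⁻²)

By spherical symmetry E is radial; choose a Gaussian sphere of radius r = 25.2 cm (between the bodies, 14 cm < r < 33.2 cm).
The shell at 33.2 cm lies outside the Gaussian surface, so Q_enc = 15.1 μC = 1.51×10^-5 C.
Gauss's law: E·4πr² = Q_enc/ε₀.
E = |Q_enc|/(4πε₀r²) = (1.51×10^-5)/(4π·8.85×10^-12·(0.252)²) = 2.14×10^6 N/C.

|E| = 2.14×10^6 V/m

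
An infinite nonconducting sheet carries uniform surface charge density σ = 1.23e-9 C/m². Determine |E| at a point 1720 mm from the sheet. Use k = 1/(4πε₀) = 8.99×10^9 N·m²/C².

Choose a cylindrical pillbox piercing the sheet, end faces (area A) parallel to it.
Only the two end caps contribute flux: Φ = 2EA. With Q_enc = σA, Gauss's law gives E = |σ|/(2ε₀).
E = 2πk|σ| = 2π(8.99×10^9)(1.23×10^-9) = 69.5 N/C.

E = 69.5 N/C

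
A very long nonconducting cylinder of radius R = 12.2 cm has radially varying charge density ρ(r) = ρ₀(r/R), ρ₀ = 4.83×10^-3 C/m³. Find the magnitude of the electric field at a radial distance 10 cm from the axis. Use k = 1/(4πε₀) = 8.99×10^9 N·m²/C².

Choose a coaxial cylinder of radius r = 10 cm (arbitrary length L) as the Gaussian surface (r < R).
λ_enc = ∫₀^r ρ(r')·2πr' dr' = (2πρ₀/R)·r^3/3 = 8.292×10^-5 C/m.
By Gauss's law (flux through the curved wall only), E·2πrL = λ_enc L/ε₀.
E = 2k|λ_enc|/r = 2(8.99×10^9)(8.292e-5)/(0.1) = 1.49×10^7 N/C.

E ≈ 1.49×10^7 N/C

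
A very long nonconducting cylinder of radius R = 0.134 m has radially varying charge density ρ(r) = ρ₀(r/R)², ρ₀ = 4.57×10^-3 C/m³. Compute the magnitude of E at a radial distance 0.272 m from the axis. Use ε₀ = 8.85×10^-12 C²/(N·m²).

|E| = 8.52e6 N/C

Choose a coaxial cylinder of radius r = 0.272 m (arbitrary length L) as the Gaussian surface (r > R, full charge per length enclosed).
λ_enc = 2π ∫₀^R ρ₀(r'/R)^2 r' dr' = 2πρ₀R²/4 = 1.289e-4 C/m.
Applying ∮E·dA = Q_enc/ε₀ with the end caps contributing no flux:
E = |λ_enc|/(2πε₀r) = (1.289e-4)/(2π·8.85×10^-12·0.272) = 8.52×10^6 N/C.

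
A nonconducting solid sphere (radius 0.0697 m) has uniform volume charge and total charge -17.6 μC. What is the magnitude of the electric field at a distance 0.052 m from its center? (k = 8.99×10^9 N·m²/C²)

|E| = 2.43×10^7 N/C

Use a concentric Gaussian sphere at r = 0.052 m (r < R).
Only the charge within r is enclosed: Q_enc = Q·(r/R)³ = (-17.6 μC)·(0.052 m/0.0697 m)³ = -7.308e-6 C.
By Gauss's law, ∮E·dA = E·4πr² = Q_enc/ε₀.
E = k|Q_enc|/r² = (8.99×10^9)(7.308×10^-6)/(0.052)² = 2.43×10^7 N/C.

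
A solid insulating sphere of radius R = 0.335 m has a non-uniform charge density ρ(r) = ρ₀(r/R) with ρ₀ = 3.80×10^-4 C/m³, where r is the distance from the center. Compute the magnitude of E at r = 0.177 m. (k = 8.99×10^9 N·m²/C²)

Symmetry ⇒ E = E(r) r̂. Gaussian sphere of radius r = 0.177 m (r < R).
Q_enc = ∫₀^r ρ(r')·4πr'² dr' = (4πρ₀/R) ∫₀^r r'^3 dr' = 4πρ₀ r^4/(4·R) = 3.498×10^-6 C.
Applying ∮E·dA = Q_enc/ε₀ with Φ = E(4πr²):
E = k|Q_enc|/r² = (8.99×10^9)(3.498×10^-6)/(0.177)² = 1.00×10^6 N/C.

E = 1.00e6 V/m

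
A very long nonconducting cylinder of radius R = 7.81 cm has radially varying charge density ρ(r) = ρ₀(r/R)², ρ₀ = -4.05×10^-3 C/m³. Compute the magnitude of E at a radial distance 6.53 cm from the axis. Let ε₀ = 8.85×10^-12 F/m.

Coaxial Gaussian cylinder, radius r = 6.53 cm, length L (r < R).
λ_enc = ∫₀^r ρ(r')·2πr' dr' = (2πρ₀/R²)·r^4/4 = -1.896e-5 C/m.
Since E is radial and uniform over the curved surface, Φ = E·2πrL = Q_enc/ε₀ = λ_enc L/ε₀.
E = |λ_enc|/(2πε₀r) = (1.896×10^-5)/(2π·8.85×10^-12·0.0653) = 5.22×10^6 N/C.

E = 5.22×10^6 N/C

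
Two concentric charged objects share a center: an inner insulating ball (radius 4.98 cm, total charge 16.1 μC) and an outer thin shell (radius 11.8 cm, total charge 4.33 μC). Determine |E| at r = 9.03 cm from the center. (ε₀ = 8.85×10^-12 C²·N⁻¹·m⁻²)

|E| ≈ 1.78×10^7 N/C

Take a concentric spherical Gaussian surface of radius r = 9.03 cm (between the bodies, 4.98 cm < r < 11.8 cm).
The shell at 11.8 cm lies outside the Gaussian surface, so Q_enc = 16.1 μC = 1.61×10^-5 C.
Since E is radial and uniform over the Gaussian sphere, Φ = E·4πr² = Q_enc/ε₀.
E = |Q_enc|/(4πε₀r²) = (1.61×10^-5)/(4π·8.85×10^-12·(0.0903)²) = 1.78×10^7 N/C.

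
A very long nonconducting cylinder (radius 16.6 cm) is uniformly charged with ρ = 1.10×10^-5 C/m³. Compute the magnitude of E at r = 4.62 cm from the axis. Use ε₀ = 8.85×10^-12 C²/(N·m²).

2.87×10^4 N/C

By cylindrical symmetry E is radial; use a coaxial Gaussian cylinder of radius 4.62 cm and length L (r < R).
Enclosed charge per unit length: λ_enc = ρ·πr² = (1.10×10^-5)π(0.0462)² = 7.376×10^-8 C/m.
Gauss's law: E·2πrL = λ_enc L/ε₀.
E = |λ_enc|/(2πε₀r) = (7.376e-8)/(2π·8.85×10^-12·0.0462) = 2.87×10^4 N/C.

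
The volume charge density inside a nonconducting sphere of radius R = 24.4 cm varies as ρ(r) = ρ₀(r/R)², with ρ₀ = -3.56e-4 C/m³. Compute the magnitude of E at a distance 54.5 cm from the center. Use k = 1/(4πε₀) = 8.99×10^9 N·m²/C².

E ≈ 3.93e5 N/C

By spherical symmetry E is radial; choose a Gaussian sphere of radius r = 54.5 cm (r > R, all charge enclosed).
Q_enc = 4π ∫₀^R ρ₀(r'/R)^2 r'² dr' = 4πρ₀R³/5 = -1.30e-5 C.
By Gauss's law, ∮E·dA = E·4πr² = Q_enc/ε₀.
E = k|Q_enc|/r² = (8.99×10^9)(1.30×10^-5)/(0.545)² = 3.93×10^5 N/C.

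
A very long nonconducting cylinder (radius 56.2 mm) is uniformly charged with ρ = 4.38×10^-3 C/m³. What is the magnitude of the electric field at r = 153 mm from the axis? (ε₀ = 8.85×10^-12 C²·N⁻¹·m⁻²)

Take a coaxial cylindrical Gaussian surface of radius r = 153 mm and length L (r > 56.2 mm, full cross-section enclosed).
λ_enc = ρ·πR² = (4.38×10^-3)π(0.0562)² = 4.346e-5 C/m.
Applying ∮E·dA = Q_enc/ε₀ with the end caps contributing no flux:
E = |λ_enc|/(2πε₀r) = (4.346e-5)/(2π·8.85×10^-12·0.153) = 5.11×10^6 N/C.

|E| = 5.11×10^6 V/m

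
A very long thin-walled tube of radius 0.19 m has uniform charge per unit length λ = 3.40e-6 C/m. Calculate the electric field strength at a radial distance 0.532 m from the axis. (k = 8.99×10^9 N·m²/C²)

By cylindrical symmetry E is radial; use a coaxial Gaussian cylinder of radius 0.532 m and length L (r > 0.19 m).
The full line charge is enclosed: λ_enc = 3.40e-6 C/m.
Since E is radial and uniform over the curved surface, Φ = E·2πrL = Q_enc/ε₀ = λ_enc L/ε₀.
E = 2k|λ_enc|/r = 2(8.99×10^9)(3.40×10^-6)/(0.532) = 1.15×10^5 N/C.

|E| ≈ 1.15×10^5 N/C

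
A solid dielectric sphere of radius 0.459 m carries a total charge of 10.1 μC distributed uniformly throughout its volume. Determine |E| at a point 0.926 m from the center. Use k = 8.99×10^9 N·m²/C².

Take a concentric spherical Gaussian surface of radius r = 0.926 m (r > R, so the entire charge is enclosed).
Q_enc = 10.1 μC = 1.01e-5 C.
Since E is radial and uniform over the Gaussian sphere, Φ = E·4πr² = Q_enc/ε₀.
E = k|Q_enc|/r² = (8.99×10^9)(1.01e-5)/(0.926)² = 1.06×10^5 N/C.

1.06×10^5 N/C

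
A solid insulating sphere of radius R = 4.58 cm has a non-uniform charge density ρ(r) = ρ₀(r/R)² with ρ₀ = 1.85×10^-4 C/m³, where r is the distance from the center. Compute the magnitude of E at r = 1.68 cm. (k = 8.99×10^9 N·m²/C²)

Use a concentric Gaussian sphere at r = 1.68 cm (r < R).
Integrate the density: Q_enc = 4π ∫₀^r ρ₀(r'/R)^2 r'² dr' = 4πρ₀ r^5/(5·R²) = 2.966×10^-10 C.
Gauss's law: E·4πr² = Q_enc/ε₀.
E = k|Q_enc|/r² = (8.99×10^9)(2.966×10^-10)/(0.0168)² = 9.45e3 N/C.

9.45e3 V/m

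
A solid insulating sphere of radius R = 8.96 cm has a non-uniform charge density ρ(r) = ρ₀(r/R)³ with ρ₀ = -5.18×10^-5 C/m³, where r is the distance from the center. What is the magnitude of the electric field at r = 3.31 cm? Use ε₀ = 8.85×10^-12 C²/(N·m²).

E ≈ 1.63×10^3 N/C

Symmetry ⇒ E = E(r) r̂. Gaussian sphere of radius r = 3.31 cm (r < R).
Integrate the density: Q_enc = 4π ∫₀^r ρ₀(r'/R)^3 r'² dr' = 4πρ₀ r^6/(6·R³) = -1.984×10^-10 C.
By Gauss's law, ∮E·dA = E·4πr² = Q_enc/ε₀.
E = |Q_enc|/(4πε₀r²) = (1.984e-10)/(4π·8.85×10^-12·(0.0331)²) = 1.63×10^3 N/C.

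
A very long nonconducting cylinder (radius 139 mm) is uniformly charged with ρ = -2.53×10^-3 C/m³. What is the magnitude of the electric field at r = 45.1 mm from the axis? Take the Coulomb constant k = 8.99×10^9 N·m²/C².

|E| = 6.45×10^6 N/C

Choose a coaxial cylinder of radius r = 45.1 mm (arbitrary length L) as the Gaussian surface (r < R).
Enclosed charge per unit length: λ_enc = ρ·πr² = (-2.53×10^-3)π(0.0451)² = -1.617×10^-5 C/m.
Gauss's law: E·2πrL = λ_enc L/ε₀.
E = 2k|λ_enc|/r = 2(8.99×10^9)(1.617e-5)/(0.0451) = 6.45×10^6 N/C.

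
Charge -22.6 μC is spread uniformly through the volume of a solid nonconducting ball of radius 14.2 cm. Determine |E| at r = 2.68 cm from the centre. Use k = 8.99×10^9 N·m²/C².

E = 1.90×10^6 N/C

Use a concentric Gaussian sphere at r = 2.68 cm (r < R).
Only the charge within r is enclosed: Q_enc = Q·(r/R)³ = (-22.6 μC)·(2.68 cm/14.2 cm)³ = -1.519×10^-7 C.
By Gauss's law, ∮E·dA = E·4πr² = Q_enc/ε₀.
E = k|Q_enc|/r² = (8.99×10^9)(1.519e-7)/(0.0268)² = 1.90×10^6 N/C.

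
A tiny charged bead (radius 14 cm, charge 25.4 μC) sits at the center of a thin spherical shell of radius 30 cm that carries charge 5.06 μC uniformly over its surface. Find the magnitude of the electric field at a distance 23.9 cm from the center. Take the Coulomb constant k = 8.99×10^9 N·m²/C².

By spherical symmetry E is radial; choose a Gaussian sphere of radius r = 23.9 cm (between the bodies, 14 cm < r < 30 cm).
Only the inner charge is enclosed; the outer shell contributes nothing inside itself. Q_enc = 25.4 μC = 2.54×10^-5 C.
Since E is radial and uniform over the Gaussian sphere, Φ = E·4πr² = Q_enc/ε₀.
E = k|Q_enc|/r² = (8.99×10^9)(2.54×10^-5)/(0.239)² = 4.00×10^6 N/C.

4.00×10^6 V/m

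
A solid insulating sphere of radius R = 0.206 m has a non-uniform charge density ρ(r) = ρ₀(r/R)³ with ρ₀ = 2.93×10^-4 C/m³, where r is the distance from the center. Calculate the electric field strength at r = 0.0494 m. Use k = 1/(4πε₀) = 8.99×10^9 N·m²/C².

E ≈ 3.76×10^3 N/C

Take a concentric spherical Gaussian surface of radius r = 0.0494 m (r < R).
Integrate the density: Q_enc = 4π ∫₀^r ρ₀(r'/R)^3 r'² dr' = 4πρ₀ r^6/(6·R³) = 1.02×10^-9 C.
Gauss's law: E·4πr² = Q_enc/ε₀.
E = k|Q_enc|/r² = (8.99×10^9)(1.02e-9)/(0.0494)² = 3.76×10^3 N/C.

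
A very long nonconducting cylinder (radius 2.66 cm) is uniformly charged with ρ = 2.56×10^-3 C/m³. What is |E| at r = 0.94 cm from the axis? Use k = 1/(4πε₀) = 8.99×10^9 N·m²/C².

E = 1.36e6 N/C

Choose a coaxial cylinder of radius r = 0.94 cm (arbitrary length L) as the Gaussian surface (r < R).
Enclosed charge per unit length: λ_enc = ρ·πr² = (2.56e-3)π(0.0094)² = 7.106×10^-7 C/m.
Gauss's law: E·2πrL = λ_enc L/ε₀.
E = 2k|λ_enc|/r = 2(8.99×10^9)(7.106e-7)/(0.0094) = 1.36×10^6 N/C.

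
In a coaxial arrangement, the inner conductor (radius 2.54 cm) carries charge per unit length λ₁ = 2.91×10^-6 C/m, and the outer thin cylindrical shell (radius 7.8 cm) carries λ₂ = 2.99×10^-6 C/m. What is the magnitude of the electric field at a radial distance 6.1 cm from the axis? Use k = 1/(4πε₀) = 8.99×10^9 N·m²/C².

Take a coaxial cylindrical Gaussian surface of radius r = 6.1 cm and length L (between the conductors, 2.54 cm < r < 7.8 cm).
The shell at 7.8 cm lies outside the Gaussian surface, so λ_enc = λ₁ = 2.91×10^-6 C/m.
Applying ∮E·dA = Q_enc/ε₀ with the end caps contributing no flux:
E = 2k|λ_enc|/r = 2(8.99×10^9)(2.91×10^-6)/(0.061) = 8.58×10^5 N/C.

8.58e5 N/C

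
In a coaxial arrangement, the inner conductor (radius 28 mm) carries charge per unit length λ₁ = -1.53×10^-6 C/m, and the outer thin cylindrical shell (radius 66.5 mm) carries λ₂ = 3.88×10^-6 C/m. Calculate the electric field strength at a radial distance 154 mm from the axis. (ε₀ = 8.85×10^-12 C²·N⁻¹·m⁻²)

|E| = 2.74×10^5 N/C

Choose a coaxial cylinder of radius r = 154 mm (arbitrary length L) as the Gaussian surface (r > 66.5 mm, enclosing both).
λ_enc = λ₁ + λ₂ = (-1.53e-6) + (3.88e-6) = 2.35×10^-6 C/m.
Applying ∮E·dA = Q_enc/ε₀ with the end caps contributing no flux:
E = |λ_enc|/(2πε₀r) = (2.35×10^-6)/(2π·8.85×10^-12·0.154) = 2.74e5 N/C.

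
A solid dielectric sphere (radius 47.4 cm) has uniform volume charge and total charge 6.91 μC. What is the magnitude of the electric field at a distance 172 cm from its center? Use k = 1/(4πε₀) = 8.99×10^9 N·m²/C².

Take a concentric spherical Gaussian surface of radius r = 172 cm (r > R, so the entire charge is enclosed).
Q_enc = 6.91 μC = 6.91×10^-6 C.
By Gauss's law, ∮E·dA = E·4πr² = Q_enc/ε₀.
E = k|Q_enc|/r² = (8.99×10^9)(6.91×10^-6)/(1.72)² = 2.10×10^4 N/C.

2.10e4 N/C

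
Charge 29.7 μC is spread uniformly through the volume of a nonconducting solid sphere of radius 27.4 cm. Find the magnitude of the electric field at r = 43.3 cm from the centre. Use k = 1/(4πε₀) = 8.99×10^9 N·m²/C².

1.42×10^6 V/m

Take a concentric spherical Gaussian surface of radius r = 43.3 cm (r > R, so the entire charge is enclosed).
Q_enc = 29.7 μC = 2.97×10^-5 C.
Gauss's law: E·4πr² = Q_enc/ε₀.
E = k|Q_enc|/r² = (8.99×10^9)(2.97×10^-5)/(0.433)² = 1.42×10^6 N/C.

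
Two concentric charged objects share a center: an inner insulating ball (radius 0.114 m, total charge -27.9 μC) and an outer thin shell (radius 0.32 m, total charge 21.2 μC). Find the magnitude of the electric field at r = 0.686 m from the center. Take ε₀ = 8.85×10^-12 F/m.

By spherical symmetry E is radial; choose a Gaussian sphere of radius r = 0.686 m (r > 0.32 m, enclosing both).
Q_enc = (-27.9 μC) + (21.2 μC) = -6.70×10^-6 C.
Since E is radial and uniform over the Gaussian sphere, Φ = E·4πr² = Q_enc/ε₀.
E = |Q_enc|/(4πε₀r²) = (6.70×10^-6)/(4π·8.85×10^-12·(0.686)²) = 1.28e5 N/C.

E ≈ 1.28×10^5 N/C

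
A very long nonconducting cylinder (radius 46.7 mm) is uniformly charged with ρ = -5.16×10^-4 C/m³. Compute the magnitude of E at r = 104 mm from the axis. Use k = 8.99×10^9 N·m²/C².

E = 6.11e5 N/C

Choose a coaxial cylinder of radius r = 104 mm (arbitrary length L) as the Gaussian surface (r > 46.7 mm, full cross-section enclosed).
λ_enc = ρ·πR² = (-5.16×10^-4)π(0.0467)² = -3.535e-6 C/m.
Applying ∮E·dA = Q_enc/ε₀ with the end caps contributing no flux:
E = 2k|λ_enc|/r = 2(8.99×10^9)(3.535×10^-6)/(0.104) = 6.11×10^5 N/C.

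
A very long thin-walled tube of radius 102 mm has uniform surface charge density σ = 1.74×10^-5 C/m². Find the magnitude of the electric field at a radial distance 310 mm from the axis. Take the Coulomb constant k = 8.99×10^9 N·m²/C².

|E| = 6.47e5 N/C

By cylindrical symmetry E is radial; use a coaxial Gaussian cylinder of radius 310 mm and length L (r > 102 mm).
The whole shell is enclosed: λ_enc = σ·2πR = (1.74×10^-5)·2π·(0.102) = 1.115e-5 C/m.
Since E is radial and uniform over the curved surface, Φ = E·2πrL = Q_enc/ε₀ = λ_enc L/ε₀.
E = 2k|λ_enc|/r = 2(8.99×10^9)(1.115×10^-5)/(0.31) = 6.47×10^5 N/C.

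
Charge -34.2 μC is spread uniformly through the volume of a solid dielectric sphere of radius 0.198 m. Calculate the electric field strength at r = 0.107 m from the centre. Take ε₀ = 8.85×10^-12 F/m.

E ≈ 4.24×10^6 N/C

Take a concentric spherical Gaussian surface of radius r = 0.107 m (r < R).
For a uniform sphere the enclosed fraction is (r/R)³, so Q_enc = (-34.2 μC)(0.107/0.198)³ = -5.397e-6 C.
By Gauss's law, ∮E·dA = E·4πr² = Q_enc/ε₀.
E = |Q_enc|/(4πε₀r²) = (5.397×10^-6)/(4π·8.85×10^-12·(0.107)²) = 4.24e6 N/C.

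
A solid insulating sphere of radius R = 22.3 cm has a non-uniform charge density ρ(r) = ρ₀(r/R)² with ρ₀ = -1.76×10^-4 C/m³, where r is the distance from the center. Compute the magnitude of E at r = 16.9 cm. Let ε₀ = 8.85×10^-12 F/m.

E = 3.86×10^5 N/C

Use a concentric Gaussian sphere at r = 16.9 cm (r < R).
Q_enc = ∫₀^r ρ(r')·4πr'² dr' = (4πρ₀/R²) ∫₀^r r'^4 dr' = 4πρ₀ r^5/(5·R²) = -1.226×10^-6 C.
Applying ∮E·dA = Q_enc/ε₀ with Φ = E(4πr²):
E = |Q_enc|/(4πε₀r²) = (1.226e-6)/(4π·8.85×10^-12·(0.169)²) = 3.86e5 N/C.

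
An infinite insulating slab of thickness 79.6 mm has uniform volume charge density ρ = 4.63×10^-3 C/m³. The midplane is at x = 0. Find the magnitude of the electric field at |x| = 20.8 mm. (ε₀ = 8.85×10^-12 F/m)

By symmetry E is perpendicular to the slab. A Gaussian pillbox from −20.8 mm to +20.8 mm (face area A) lies entirely within the slab.
Q_enc = ρ·(2x)·A and flux = 2EA, so 2EA = 2ρxA/ε₀ ⇒ E = |ρ|x/ε₀.
E = (4.63×10^-3)(0.0208)/(8.85×10^-12) = 1.09×10^7 N/C.

E = 1.09e7 N/C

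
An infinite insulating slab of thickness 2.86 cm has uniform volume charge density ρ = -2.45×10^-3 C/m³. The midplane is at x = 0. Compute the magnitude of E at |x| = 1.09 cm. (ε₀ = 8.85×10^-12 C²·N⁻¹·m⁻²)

|E| = 3.02×10^6 N/C

By symmetry E is perpendicular to the slab. A Gaussian pillbox from −1.09 cm to +1.09 cm (face area A) lies entirely within the slab.
Q_enc = ρ·(2x)·A and flux = 2EA, so 2EA = 2ρxA/ε₀ ⇒ E = |ρ|x/ε₀.
E = (2.45×10^-3)(0.0109)/(8.85×10^-12) = 3.02×10^6 N/C.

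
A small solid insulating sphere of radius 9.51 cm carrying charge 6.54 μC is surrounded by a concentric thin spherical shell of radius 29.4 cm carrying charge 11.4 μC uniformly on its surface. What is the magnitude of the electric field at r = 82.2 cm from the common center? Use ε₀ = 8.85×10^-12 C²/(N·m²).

|E| ≈ 2.39e5 N/C

Use a concentric Gaussian sphere at r = 82.2 cm (r > 29.4 cm, enclosing both).
Q_enc = (6.54 μC) + (11.4 μC) = 1.794×10^-5 C.
By Gauss's law, ∮E·dA = E·4πr² = Q_enc/ε₀.
E = |Q_enc|/(4πε₀r²) = (1.794×10^-5)/(4π·8.85×10^-12·(0.822)²) = 2.39×10^5 N/C.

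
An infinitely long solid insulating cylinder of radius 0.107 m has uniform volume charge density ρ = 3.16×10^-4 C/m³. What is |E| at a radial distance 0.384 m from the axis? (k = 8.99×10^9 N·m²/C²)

By cylindrical symmetry E is radial; use a coaxial Gaussian cylinder of radius 0.384 m and length L (r > 0.107 m, full cross-section enclosed).
λ_enc = ρ·πR² = (3.16×10^-4)π(0.107)² = 1.137×10^-5 C/m.
Since E is radial and uniform over the curved surface, Φ = E·2πrL = Q_enc/ε₀ = λ_enc L/ε₀.
E = 2k|λ_enc|/r = 2(8.99×10^9)(1.137×10^-5)/(0.384) = 5.32e5 N/C.

E = 5.32×10^5 N/C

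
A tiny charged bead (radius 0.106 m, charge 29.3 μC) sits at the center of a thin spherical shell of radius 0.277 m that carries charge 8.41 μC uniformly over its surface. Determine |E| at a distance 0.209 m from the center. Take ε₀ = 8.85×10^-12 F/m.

By spherical symmetry E is radial; choose a Gaussian sphere of radius r = 0.209 m (between the bodies, 0.106 m < r < 0.277 m).
The shell at 0.277 m lies outside the Gaussian surface, so Q_enc = 29.3 μC = 2.93×10^-5 C.
Since E is radial and uniform over the Gaussian sphere, Φ = E·4πr² = Q_enc/ε₀.
E = |Q_enc|/(4πε₀r²) = (2.93×10^-5)/(4π·8.85×10^-12·(0.209)²) = 6.03×10^6 N/C.

6.03e6 N/C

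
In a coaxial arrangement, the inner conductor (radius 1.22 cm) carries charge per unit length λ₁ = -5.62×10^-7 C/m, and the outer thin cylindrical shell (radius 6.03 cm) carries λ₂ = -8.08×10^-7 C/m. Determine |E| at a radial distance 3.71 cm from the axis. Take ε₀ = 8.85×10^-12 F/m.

E = 2.72×10^5 N/C

Coaxial Gaussian cylinder, radius r = 3.71 cm, length L (between the conductors, 1.22 cm < r < 6.03 cm).
The shell at 6.03 cm lies outside the Gaussian surface, so λ_enc = λ₁ = -5.62×10^-7 C/m.
Applying ∮E·dA = Q_enc/ε₀ with the end caps contributing no flux:
E = |λ_enc|/(2πε₀r) = (5.62e-7)/(2π·8.85×10^-12·0.0371) = 2.72×10^5 N/C.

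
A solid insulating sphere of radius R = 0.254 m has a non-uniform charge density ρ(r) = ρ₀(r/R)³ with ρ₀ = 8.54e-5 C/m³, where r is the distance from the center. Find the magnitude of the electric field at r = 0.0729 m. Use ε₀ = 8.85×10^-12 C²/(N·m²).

Take a concentric spherical Gaussian surface of radius r = 0.0729 m (r < R).
Integrate the density: Q_enc = 4π ∫₀^r ρ₀(r'/R)^3 r'² dr' = 4πρ₀ r^6/(6·R³) = 1.638×10^-9 C.
Gauss's law: E·4πr² = Q_enc/ε₀.
E = |Q_enc|/(4πε₀r²) = (1.638×10^-9)/(4π·8.85×10^-12·(0.0729)²) = 2.77×10^3 N/C.

|E| ≈ 2.77e3 V/m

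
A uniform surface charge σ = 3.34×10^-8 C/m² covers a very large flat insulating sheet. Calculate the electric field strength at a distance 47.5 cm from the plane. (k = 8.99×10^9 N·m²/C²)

Choose a cylindrical pillbox piercing the sheet, end faces (area A) parallel to it.
Only the two end caps contribute flux: Φ = 2EA. With Q_enc = σA, Gauss's law gives E = |σ|/(2ε₀).
E = 2πk|σ| = 2π(8.99×10^9)(3.34e-8) = 1.89×10^3 N/C.

E ≈ 1.89×10^3 V/m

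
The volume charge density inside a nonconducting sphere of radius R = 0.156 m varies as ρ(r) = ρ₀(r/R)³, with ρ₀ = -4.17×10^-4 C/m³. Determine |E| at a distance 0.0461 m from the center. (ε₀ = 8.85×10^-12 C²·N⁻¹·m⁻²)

E ≈ 9.34e3 N/C

By spherical symmetry E is radial; choose a Gaussian sphere of radius r = 0.0461 m (r < R).
Integrate the density: Q_enc = 4π ∫₀^r ρ₀(r'/R)^3 r'² dr' = 4πρ₀ r^6/(6·R³) = -2.208×10^-9 C.
Since E is radial and uniform over the Gaussian sphere, Φ = E·4πr² = Q_enc/ε₀.
E = |Q_enc|/(4πε₀r²) = (2.208×10^-9)/(4π·8.85×10^-12·(0.0461)²) = 9.34×10^3 N/C.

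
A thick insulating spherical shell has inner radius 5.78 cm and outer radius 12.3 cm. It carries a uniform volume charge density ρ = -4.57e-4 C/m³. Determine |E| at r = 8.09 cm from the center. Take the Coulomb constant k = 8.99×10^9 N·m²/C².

Use a concentric Gaussian sphere at r = 8.09 cm (within the shell material, 5.78 cm < r < 12.3 cm).
Enclosed charge is the volume from a to r: Q_enc = (4π/3)ρ(r³ − a³) = -6.439e-7 C.
Gauss's law: E·4πr² = Q_enc/ε₀.
E = k|Q_enc|/r² = (8.99×10^9)(6.439×10^-7)/(0.0809)² = 8.84×10^5 N/C.

E ≈ 8.84×10^5 N/C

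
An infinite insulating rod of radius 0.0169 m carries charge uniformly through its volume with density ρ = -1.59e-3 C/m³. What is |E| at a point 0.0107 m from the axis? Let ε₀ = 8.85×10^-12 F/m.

E = 9.61×10^5 N/C

Choose a coaxial cylinder of radius r = 0.0107 m (arbitrary length L) as the Gaussian surface (r < R).
Enclosed charge per unit length: λ_enc = ρ·πr² = (-1.59×10^-3)π(0.0107)² = -5.719×10^-7 C/m.
Applying ∮E·dA = Q_enc/ε₀ with the end caps contributing no flux:
E = |λ_enc|/(2πε₀r) = (5.719×10^-7)/(2π·8.85×10^-12·0.0107) = 9.61e5 N/C.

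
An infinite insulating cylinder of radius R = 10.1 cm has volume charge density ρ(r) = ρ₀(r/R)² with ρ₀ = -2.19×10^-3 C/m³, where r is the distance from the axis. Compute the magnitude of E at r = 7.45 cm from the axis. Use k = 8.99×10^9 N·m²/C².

|E| = 2.51×10^6 V/m

Coaxial Gaussian cylinder, radius r = 7.45 cm, length L (r < R).
Integrating ρ over the cross-section to radius r: λ_enc = (2πρ₀/R²) ∫₀^r r'^3 dr' = 2πρ₀ r^4/(4·R²) = -1.039×10^-5 C/m.
Gauss's law: E·2πrL = λ_enc L/ε₀.
E = 2k|λ_enc|/r = 2(8.99×10^9)(1.039e-5)/(0.0745) = 2.51×10^6 N/C.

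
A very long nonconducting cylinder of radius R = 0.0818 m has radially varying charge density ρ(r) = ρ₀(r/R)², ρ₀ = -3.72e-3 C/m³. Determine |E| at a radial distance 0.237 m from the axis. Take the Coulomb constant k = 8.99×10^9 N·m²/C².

|E| = 2.97e6 N/C

Coaxial Gaussian cylinder, radius r = 0.237 m, length L (r > R, full charge per length enclosed).
λ_enc = 2π ∫₀^R ρ₀(r'/R)^2 r' dr' = 2πρ₀R²/4 = -3.91e-5 C/m.
By Gauss's law (flux through the curved wall only), E·2πrL = λ_enc L/ε₀.
E = 2k|λ_enc|/r = 2(8.99×10^9)(3.91×10^-5)/(0.237) = 2.97e6 N/C.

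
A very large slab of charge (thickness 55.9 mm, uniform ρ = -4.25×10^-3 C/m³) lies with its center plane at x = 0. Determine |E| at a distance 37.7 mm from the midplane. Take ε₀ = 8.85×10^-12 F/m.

The point |x| = 37.7 mm lies outside the slab (half-thickness 0.02795 m). A symmetric pillbox spanning the full slab encloses Q_enc = ρ·d·A.
Flux = 2EA ⇒ E = |ρ|d/(2ε₀), independent of distance outside.
E = (4.25×10^-3)(0.0559)/(2·8.85×10^-12) = 1.34×10^7 N/C.

|E| = 1.34×10^7 N/C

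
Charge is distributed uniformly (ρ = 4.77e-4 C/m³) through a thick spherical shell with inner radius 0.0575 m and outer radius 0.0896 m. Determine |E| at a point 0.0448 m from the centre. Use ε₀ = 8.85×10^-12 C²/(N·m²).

|E| = 0 V/m

Take a concentric spherical Gaussian surface of radius r = 0.0448 m (r < 0.0575 m, inside the empty cavity).
Q_enc = 0 (all charge lies at larger r); Gauss's law gives E = 0.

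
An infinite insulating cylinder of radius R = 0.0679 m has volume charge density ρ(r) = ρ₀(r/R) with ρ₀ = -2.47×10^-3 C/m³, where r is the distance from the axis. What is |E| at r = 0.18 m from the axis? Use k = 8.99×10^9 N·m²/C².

|E| ≈ 2.38×10^6 N/C

Choose a coaxial cylinder of radius r = 0.18 m (arbitrary length L) as the Gaussian surface (r > R, full charge per length enclosed).
λ_enc = 2π ∫₀^R ρ₀(r'/R)^1 r' dr' = 2πρ₀R²/3 = -2.385e-5 C/m.
By Gauss's law (flux through the curved wall only), E·2πrL = λ_enc L/ε₀.
E = 2k|λ_enc|/r = 2(8.99×10^9)(2.385×10^-5)/(0.18) = 2.38×10^6 N/C.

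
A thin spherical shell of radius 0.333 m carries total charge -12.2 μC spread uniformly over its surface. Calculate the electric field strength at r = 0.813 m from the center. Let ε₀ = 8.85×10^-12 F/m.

E ≈ 1.66×10^5 N/C

Use a concentric Gaussian sphere at r = 0.813 m (r > 0.333 m).
The entire shell is enclosed: Q_enc = -1.22×10^-5 C.
Gauss's law: E·4πr² = Q_enc/ε₀.
E = |Q_enc|/(4πε₀r²) = (1.22×10^-5)/(4π·8.85×10^-12·(0.813)²) = 1.66×10^5 N/C.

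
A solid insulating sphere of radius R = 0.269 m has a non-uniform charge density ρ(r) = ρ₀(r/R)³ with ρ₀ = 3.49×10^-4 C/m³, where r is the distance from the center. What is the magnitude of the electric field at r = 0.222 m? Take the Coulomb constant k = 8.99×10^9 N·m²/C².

|E| = 8.20e5 N/C

Use a concentric Gaussian sphere at r = 0.222 m (r < R).
Q_enc = ∫₀^r ρ(r')·4πr'² dr' = (4πρ₀/R³) ∫₀^r r'^5 dr' = 4πρ₀ r^6/(6·R³) = 4.495×10^-6 C.
Applying ∮E·dA = Q_enc/ε₀ with Φ = E(4πr²):
E = k|Q_enc|/r² = (8.99×10^9)(4.495×10^-6)/(0.222)² = 8.20×10^5 N/C.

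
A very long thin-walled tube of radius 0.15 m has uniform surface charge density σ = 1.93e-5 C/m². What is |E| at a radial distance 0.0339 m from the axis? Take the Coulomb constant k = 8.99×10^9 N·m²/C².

Choose a coaxial cylinder of radius r = 0.0339 m (arbitrary length L) as the Gaussian surface (r < 0.15 m, inside the shell).
No charge is enclosed, so Gauss's law gives E·2πrL = 0 ⇒ E = 0.

|E| = 0 V/m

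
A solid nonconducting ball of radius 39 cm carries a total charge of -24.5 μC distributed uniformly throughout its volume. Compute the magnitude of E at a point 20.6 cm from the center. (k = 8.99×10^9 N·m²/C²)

Use a concentric Gaussian sphere at r = 20.6 cm (r < R).
Only the charge within r is enclosed: Q_enc = Q·(r/R)³ = (-24.5 μC)·(20.6 cm/39 cm)³ = -3.611×10^-6 C.
Gauss's law: E·4πr² = Q_enc/ε₀.
E = k|Q_enc|/r² = (8.99×10^9)(3.611×10^-6)/(0.206)² = 7.65e5 N/C.

7.65×10^5 N/C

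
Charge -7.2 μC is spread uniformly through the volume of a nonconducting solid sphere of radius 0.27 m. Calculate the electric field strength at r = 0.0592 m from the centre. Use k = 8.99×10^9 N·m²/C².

E ≈ 1.95e5 N/C

Symmetry ⇒ E = E(r) r̂. Gaussian sphere of radius r = 0.0592 m (r < R).
For a uniform sphere the enclosed fraction is (r/R)³, so Q_enc = (-7.2 μC)(0.0592/0.27)³ = -7.589×10^-8 C.
By Gauss's law, ∮E·dA = E·4πr² = Q_enc/ε₀.
E = k|Q_enc|/r² = (8.99×10^9)(7.589×10^-8)/(0.0592)² = 1.95×10^5 N/C.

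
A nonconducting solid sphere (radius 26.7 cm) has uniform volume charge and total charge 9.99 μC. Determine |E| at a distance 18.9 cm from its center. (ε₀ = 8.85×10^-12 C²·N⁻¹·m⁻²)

Take a concentric spherical Gaussian surface of radius r = 18.9 cm (r < R).
Only the charge within r is enclosed: Q_enc = Q·(r/R)³ = (9.99 μC)·(18.9 cm/26.7 cm)³ = 3.543×10^-6 C.
By Gauss's law, ∮E·dA = E·4πr² = Q_enc/ε₀.
E = |Q_enc|/(4πε₀r²) = (3.543×10^-6)/(4π·8.85×10^-12·(0.189)²) = 8.92e5 N/C.

E ≈ 8.92e5 N/C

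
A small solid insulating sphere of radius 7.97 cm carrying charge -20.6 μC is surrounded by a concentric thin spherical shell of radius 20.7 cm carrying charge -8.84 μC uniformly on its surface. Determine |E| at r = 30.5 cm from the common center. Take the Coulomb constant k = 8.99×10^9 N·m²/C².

By spherical symmetry E is radial; choose a Gaussian sphere of radius r = 30.5 cm (r > 20.7 cm, enclosing both).
Q_enc = (-20.6 μC) + (-8.84 μC) = -2.944×10^-5 C.
By Gauss's law, ∮E·dA = E·4πr² = Q_enc/ε₀.
E = k|Q_enc|/r² = (8.99×10^9)(2.944e-5)/(0.305)² = 2.85×10^6 N/C.

|E| ≈ 2.85×10^6 V/m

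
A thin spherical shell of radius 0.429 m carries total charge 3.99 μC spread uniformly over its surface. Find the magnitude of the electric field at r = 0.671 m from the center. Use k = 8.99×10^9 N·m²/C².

E = 7.97×10^4 N/C

Take a concentric spherical Gaussian surface of radius r = 0.671 m (r > 0.429 m).
The entire shell is enclosed: Q_enc = 3.99e-6 C.
Gauss's law: E·4πr² = Q_enc/ε₀.
E = k|Q_enc|/r² = (8.99×10^9)(3.99×10^-6)/(0.671)² = 7.97e4 N/C.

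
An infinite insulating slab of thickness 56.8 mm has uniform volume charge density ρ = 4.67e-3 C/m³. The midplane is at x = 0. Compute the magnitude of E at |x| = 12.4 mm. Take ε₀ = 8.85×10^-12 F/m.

|E| ≈ 6.54×10^6 N/C

By symmetry E is perpendicular to the slab. A Gaussian pillbox from −12.4 mm to +12.4 mm (face area A) lies entirely within the slab.
Q_enc = ρ·(2x)·A and flux = 2EA, so 2EA = 2ρxA/ε₀ ⇒ E = |ρ|x/ε₀.
E = (4.67e-3)(0.0124)/(8.85×10^-12) = 6.54e6 N/C.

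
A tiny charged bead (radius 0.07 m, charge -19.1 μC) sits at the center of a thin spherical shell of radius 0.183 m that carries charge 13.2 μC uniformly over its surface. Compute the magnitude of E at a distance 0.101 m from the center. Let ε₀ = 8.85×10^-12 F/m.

Symmetry ⇒ E = E(r) r̂. Gaussian sphere of radius r = 0.101 m (between the bodies, 0.07 m < r < 0.183 m).
The shell at 0.183 m lies outside the Gaussian surface, so Q_enc = -19.1 μC = -1.91×10^-5 C.
Gauss's law: E·4πr² = Q_enc/ε₀.
E = |Q_enc|/(4πε₀r²) = (1.91e-5)/(4π·8.85×10^-12·(0.101)²) = 1.68×10^7 N/C.

E ≈ 1.68×10^7 N/C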